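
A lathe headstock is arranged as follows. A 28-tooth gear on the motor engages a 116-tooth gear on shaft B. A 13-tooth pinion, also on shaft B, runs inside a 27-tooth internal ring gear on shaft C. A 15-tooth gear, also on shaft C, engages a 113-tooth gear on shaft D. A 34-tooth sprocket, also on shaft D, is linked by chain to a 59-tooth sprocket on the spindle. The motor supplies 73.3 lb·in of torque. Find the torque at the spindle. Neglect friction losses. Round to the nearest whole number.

Gear mesh: ratio = 116/28 = 4.1429; torque at shaft B = 73.3 × 4.1429 = 303.67 lb·in.
Internal gear: ratio = 27/13 = 2.0769; torque at shaft C = 303.67 × 2.0769 = 630.7 lb·in.
Gear mesh: ratio = 113/15 = 7.5333; torque at shaft D = 630.7 × 7.5333 = 4751.3 lb·in.
Chain: ratio = 59/34 = 1.7353; torque at the spindle = 4751.3 × 1.7353 = 8244.9 lb·in.

8245 lb·in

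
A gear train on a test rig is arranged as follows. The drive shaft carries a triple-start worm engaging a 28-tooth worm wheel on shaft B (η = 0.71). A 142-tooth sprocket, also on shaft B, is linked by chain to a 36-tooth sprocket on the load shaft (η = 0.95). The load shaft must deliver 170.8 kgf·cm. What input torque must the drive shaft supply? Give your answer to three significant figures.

Overall ratio R = 9.3333 × 0.25352 = 2.3662; overall efficiency η = 0.71 × 0.95 = 0.6745.
Input torque = output torque / (R × η) = 170.8 / (2.3662 × 0.6745) = 107.02 kgf·cm.

107 kgf·cm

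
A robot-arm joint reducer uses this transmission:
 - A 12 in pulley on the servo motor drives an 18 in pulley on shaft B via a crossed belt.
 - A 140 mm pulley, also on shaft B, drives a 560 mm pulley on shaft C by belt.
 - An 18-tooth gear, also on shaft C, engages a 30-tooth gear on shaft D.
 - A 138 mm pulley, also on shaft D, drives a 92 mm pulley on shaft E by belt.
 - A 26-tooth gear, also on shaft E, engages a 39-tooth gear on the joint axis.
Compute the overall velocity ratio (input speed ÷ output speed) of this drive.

Each stage contributes driven/driver: belt 18/12 = 1.5, belt 560/140 = 4, gear mesh 30/18 = 1.6667, belt 92/138 = 0.66667, gear mesh 39/26 = 1.5.
Overall: 1.5 × 4 × 1.6667 × 0.66667 × 1.5 = 10.

10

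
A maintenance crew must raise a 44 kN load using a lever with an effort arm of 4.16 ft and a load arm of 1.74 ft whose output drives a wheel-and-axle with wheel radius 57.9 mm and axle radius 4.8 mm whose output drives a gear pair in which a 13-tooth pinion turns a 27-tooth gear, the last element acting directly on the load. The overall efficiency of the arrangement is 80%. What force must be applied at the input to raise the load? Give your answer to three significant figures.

0.918 kN

Lever MA = effort arm / load arm = 4.16/1.74 = 2.3908.
Wheel-and-axle MA = R/r = 57.9/4.8 = 12.062.
Gear pair MA = 27/13 = 2.0769.
Combined ideal MA = 2.3908 × 12.062 × 2.0769 = 59.897.
Actual MA = 59.897 × 0.80 = 47.917.
Effort = load / actual MA = 44 / 47.917 = 0.91825 kN.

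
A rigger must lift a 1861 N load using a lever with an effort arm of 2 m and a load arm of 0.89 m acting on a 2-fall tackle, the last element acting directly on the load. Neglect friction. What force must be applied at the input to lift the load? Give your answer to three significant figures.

Lever MA = effort arm / load arm = 2/0.89 = 2.2472.
Block-and-tackle MA = number of supporting rope parts = 2.
Combined ideal MA = 2.2472 × 2 = 4.4944.
Effort = load / MA = 1861 / 4.4944 = 414.07 N.

414 N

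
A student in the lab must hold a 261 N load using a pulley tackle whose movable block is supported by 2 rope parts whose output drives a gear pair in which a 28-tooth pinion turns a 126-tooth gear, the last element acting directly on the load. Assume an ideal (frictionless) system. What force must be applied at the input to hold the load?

29 N

Block-and-tackle MA = number of supporting rope parts = 2.
Gear pair MA = 126/28 = 4.5.
Combined ideal MA = 2 × 4.5 = 9.
Effort = load / MA = 261 / 9 = 29 N.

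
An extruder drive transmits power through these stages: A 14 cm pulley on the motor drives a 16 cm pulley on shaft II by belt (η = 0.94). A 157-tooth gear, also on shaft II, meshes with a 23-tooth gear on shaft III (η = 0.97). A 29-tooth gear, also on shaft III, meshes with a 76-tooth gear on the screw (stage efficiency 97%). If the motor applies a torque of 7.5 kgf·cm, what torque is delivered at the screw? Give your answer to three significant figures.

After the belt (16/14): 7.5 × 1.1429 × 0.94 = 8.0571 kgf·cm
After the gear mesh (23/157): 8.0571 × 0.1465 × 0.97 = 1.1449 kgf·cm
After the gear mesh (76/29): 1.1449 × 2.6207 × 0.97 = 2.9105 kgf·cm

2.91 kgf·cm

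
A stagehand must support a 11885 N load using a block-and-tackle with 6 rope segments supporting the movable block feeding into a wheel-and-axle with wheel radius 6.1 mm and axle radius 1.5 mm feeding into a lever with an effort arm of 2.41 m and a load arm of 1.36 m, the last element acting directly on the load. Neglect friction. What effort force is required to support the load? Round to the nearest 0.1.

Block-and-tackle MA = number of supporting rope parts = 6.
Wheel-and-axle MA = R/r = 6.1/1.5 = 4.0667.
Lever MA = effort arm / load arm = 2.41/1.36 = 1.7721.
Combined ideal MA = 6 × 4.0667 × 1.7721 = 43.238.
Effort = load / MA = 11885 / 43.238 = 274.87 N.

274.9 N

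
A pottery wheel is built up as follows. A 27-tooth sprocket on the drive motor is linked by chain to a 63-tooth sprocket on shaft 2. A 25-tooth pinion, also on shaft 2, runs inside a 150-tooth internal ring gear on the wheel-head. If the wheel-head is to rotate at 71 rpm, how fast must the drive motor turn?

994 rpm

Overall ratio R = 2.3333 × 6 = 14.
Required input speed = output speed × R = 71 × 14 = 994 rpm.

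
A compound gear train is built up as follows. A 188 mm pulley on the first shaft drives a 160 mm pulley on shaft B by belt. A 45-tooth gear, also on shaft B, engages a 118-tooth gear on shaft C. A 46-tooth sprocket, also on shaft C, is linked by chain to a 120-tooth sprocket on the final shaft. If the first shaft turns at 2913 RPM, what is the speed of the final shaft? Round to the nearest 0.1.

500.4 RPM

Belt: ratio = 160/188 = 0.85106, so shaft B turns at 2913 / 0.85106 = 3422.8 RPM.
Gear mesh: ratio = 118/45 = 2.6222, so shaft C turns at 3422.8 / 2.6222 = 1305.3 RPM.
Chain: ratio = 120/46 = 2.6087, so the final shaft turns at 1305.3 / 2.6087 = 500.36 RPM.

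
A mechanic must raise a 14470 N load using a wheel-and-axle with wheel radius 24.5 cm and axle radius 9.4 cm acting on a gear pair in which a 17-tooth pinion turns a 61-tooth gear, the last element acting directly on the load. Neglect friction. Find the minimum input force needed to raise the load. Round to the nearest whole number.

Wheel-and-axle MA = R/r = 24.5/9.4 = 2.6064.
Gear pair MA = 61/17 = 3.5882.
Combined ideal MA = 2.6064 × 3.5882 = 9.3523.
Effort = load / MA = 14470 / 9.3523 = 1547.2 N.

1547 N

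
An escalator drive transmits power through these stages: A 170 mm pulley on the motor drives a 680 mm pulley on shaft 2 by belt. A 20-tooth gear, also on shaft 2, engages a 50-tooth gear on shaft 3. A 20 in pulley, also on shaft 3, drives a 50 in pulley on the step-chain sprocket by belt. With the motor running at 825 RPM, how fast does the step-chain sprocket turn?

33 RPM

belt 680/170 = 4 → 825/4 = 206.25 RPM
gear mesh 50/20 = 2.5 → 206.25/2.5 = 82.5 RPM
belt 50/20 = 2.5 → 82.5/2.5 = 33 RPM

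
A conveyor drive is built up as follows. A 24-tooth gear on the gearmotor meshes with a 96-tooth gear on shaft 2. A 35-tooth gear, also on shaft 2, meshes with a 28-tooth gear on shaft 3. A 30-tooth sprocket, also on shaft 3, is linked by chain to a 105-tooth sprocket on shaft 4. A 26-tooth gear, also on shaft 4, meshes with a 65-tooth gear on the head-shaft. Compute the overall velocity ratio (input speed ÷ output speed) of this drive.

28

Each stage contributes driven/driver: gear mesh 96/24 = 4, gear mesh 28/35 = 0.8, chain 105/30 = 3.5, gear mesh 65/26 = 2.5.
Overall: 4 × 0.8 × 3.5 × 2.5 = 28.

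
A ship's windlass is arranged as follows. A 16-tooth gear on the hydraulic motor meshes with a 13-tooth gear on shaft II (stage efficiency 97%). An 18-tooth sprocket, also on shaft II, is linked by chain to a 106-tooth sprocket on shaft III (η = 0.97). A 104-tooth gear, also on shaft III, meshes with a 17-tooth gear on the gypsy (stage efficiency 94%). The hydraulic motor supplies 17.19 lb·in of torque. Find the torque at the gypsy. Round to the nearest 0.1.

Gear mesh: ratio = 13/16 = 0.8125; torque at shaft II = 17.19 × 0.8125 × 0.97 = 13.548 lb·in.
Chain: ratio = 106/18 = 5.8889; torque at shaft III = 13.548 × 5.8889 × 0.97 = 77.388 lb·in.
Gear mesh: ratio = 17/104 = 0.16346; torque at the gypsy = 77.388 × 0.16346 × 0.94 = 11.891 lb·in.

11.9 lb·in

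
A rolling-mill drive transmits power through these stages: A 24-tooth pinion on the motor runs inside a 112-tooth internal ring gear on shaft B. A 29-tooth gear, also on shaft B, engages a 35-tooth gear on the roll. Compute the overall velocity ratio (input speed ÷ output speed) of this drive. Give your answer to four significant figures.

Each stage contributes driven/driver: internal gear 112/24 = 4.6667, gear mesh 35/29 = 1.2069.
Overall: 4.6667 × 1.2069 = 5.6322.

5.632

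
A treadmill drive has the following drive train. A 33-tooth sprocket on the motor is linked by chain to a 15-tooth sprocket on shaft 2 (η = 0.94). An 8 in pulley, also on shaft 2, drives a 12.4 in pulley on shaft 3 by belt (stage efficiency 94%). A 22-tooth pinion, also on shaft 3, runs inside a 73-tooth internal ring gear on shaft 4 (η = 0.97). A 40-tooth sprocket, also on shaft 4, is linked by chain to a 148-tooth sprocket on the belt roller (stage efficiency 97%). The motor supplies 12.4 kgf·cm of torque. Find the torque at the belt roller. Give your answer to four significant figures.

After the chain (15/33): 12.4 × 0.45455 × 0.94 = 5.2982 kgf·cm
After the belt (12.4/8): 5.2982 × 1.55 × 0.94 = 7.7195 kgf·cm
After the internal gear (73/22): 7.7195 × 3.3182 × 0.97 = 24.846 kgf·cm
After the chain (148/40): 24.846 × 3.7 × 0.97 = 89.173 kgf·cm

89.17 kgf·cm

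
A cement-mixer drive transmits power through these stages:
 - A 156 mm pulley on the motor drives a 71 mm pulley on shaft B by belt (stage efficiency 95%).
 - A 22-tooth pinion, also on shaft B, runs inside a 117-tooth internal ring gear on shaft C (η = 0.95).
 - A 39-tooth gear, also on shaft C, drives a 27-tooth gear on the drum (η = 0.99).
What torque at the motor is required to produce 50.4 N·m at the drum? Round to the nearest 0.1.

33.7 N·m

Overall ratio R = 0.45513 × 5.3182 × 0.69231 = 1.6757; overall efficiency η = 0.95 × 0.95 × 0.99 = 0.8935.
Input torque = output torque / (R × η) = 50.4 / (1.6757 × 0.8935) = 33.663 N·m.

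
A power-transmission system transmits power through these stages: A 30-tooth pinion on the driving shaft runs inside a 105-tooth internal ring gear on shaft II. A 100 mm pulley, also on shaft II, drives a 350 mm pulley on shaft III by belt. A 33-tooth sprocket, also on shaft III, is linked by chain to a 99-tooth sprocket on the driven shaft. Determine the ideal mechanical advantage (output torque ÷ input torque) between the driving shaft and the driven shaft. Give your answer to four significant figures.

36.75

Each stage contributes driven/driver: internal gear 105/30 = 3.5, belt 350/100 = 3.5, chain 99/33 = 3.
Overall: 3.5 × 3.5 × 3 = 36.75.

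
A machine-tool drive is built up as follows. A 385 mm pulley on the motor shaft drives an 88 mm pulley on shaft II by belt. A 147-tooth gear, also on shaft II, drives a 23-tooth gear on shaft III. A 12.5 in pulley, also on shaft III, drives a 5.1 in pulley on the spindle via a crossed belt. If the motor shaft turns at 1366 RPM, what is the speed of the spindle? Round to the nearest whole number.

belt 88/385 = 0.22857 → 1366/0.22857 = 5976.2 RPM
gear mesh 23/147 = 0.15646 → 5976.2/0.15646 = 38196 RPM
belt 5.1/12.5 = 0.408 → 38196/0.408 = 93618 RPM

93618 RPM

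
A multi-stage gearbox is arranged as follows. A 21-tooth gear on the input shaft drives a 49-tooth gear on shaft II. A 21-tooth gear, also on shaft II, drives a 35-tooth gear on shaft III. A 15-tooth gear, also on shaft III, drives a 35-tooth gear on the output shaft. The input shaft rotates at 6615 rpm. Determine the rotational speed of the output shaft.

gear mesh 49/21 = 2.3333 → 6615/2.3333 = 2835 rpm
gear mesh 35/21 = 1.6667 → 2835/1.6667 = 1701 rpm
gear mesh 35/15 = 2.3333 → 1701/2.3333 = 729 rpm

729 rpm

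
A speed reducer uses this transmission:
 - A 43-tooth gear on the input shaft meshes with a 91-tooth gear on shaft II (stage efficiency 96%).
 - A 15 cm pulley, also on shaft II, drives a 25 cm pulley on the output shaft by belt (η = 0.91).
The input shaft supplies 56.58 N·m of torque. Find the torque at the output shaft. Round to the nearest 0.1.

gear mesh 91/43 = 2.1163 → τ = 56.58·2.1163·0.96 = 114.95 N·m
belt 25/15 = 1.6667 → τ = 114.95·1.6667·0.91 = 174.34 N·m

174.3 N·m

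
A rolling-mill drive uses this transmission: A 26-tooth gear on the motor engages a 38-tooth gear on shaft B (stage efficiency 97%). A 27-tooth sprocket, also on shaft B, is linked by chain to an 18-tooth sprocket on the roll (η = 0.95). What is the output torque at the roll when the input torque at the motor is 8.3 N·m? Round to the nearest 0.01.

Gear mesh: ratio = 38/26 = 1.4615; torque at shaft B = 8.3 × 1.4615 × 0.97 = 11.767 N·m.
Chain: ratio = 18/27 = 0.66667; torque at the roll = 11.767 × 0.66667 × 0.95 = 7.4523 N·m.

7.45 N·m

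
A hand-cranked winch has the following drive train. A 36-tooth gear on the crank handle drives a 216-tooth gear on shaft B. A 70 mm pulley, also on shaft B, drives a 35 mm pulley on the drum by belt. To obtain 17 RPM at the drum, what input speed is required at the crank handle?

51 RPM

Overall ratio R = 6 × 0.5 = 3.
Required input speed = output speed × R = 17 × 3 = 51 RPM.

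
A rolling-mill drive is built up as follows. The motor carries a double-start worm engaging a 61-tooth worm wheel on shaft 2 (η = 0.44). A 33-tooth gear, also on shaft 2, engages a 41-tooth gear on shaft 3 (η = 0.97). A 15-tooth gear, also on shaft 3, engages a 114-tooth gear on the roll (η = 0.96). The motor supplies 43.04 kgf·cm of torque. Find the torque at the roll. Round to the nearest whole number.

5079 kgf·cm

worm 61/2 = 30.5 → τ = 43.04·30.5·0.44 = 577.6 kgf·cm
gear mesh 41/33 = 1.2424 → τ = 577.6·1.2424·0.97 = 696.09 kgf·cm
gear mesh 114/15 = 7.6 → τ = 696.09·7.6·0.96 = 5078.7 kgf·cm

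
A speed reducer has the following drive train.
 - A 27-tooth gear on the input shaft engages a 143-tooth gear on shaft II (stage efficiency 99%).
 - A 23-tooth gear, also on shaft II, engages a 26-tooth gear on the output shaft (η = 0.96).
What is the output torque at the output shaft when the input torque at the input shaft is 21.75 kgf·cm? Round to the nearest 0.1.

123.8 kgf·cm

gear mesh 143/27 = 5.2963 → τ = 21.75·5.2963·0.99 = 114.04 kgf·cm
gear mesh 26/23 = 1.1304 → τ = 114.04·1.1304·0.96 = 123.76 kgf·cm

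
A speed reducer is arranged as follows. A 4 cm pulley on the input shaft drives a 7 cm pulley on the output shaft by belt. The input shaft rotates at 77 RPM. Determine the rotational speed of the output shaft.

Belt: ratio = 7/4 = 1.75, so the output shaft turns at 77 / 1.75 = 44 RPM.

44 RPM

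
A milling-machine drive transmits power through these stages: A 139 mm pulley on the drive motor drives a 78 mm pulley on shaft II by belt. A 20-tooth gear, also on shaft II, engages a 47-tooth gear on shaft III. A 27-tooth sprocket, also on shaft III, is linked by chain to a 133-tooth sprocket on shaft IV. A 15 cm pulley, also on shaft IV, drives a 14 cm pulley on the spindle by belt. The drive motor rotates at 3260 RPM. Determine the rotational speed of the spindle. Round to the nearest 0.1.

537.7 RPM

belt 78/139 = 0.56115 → 3260/0.56115 = 5809.5 RPM
gear mesh 47/20 = 2.35 → 5809.5/2.35 = 2472.1 RPM
chain 133/27 = 4.9259 → 2472.1/4.9259 = 501.86 RPM
belt 14/15 = 0.93333 → 501.86/0.93333 = 537.71 RPM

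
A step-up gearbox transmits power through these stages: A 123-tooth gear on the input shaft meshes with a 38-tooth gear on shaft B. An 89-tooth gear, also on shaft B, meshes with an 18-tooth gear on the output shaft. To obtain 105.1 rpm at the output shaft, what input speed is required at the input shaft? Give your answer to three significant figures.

Overall ratio R = 0.30894 × 0.20225 = 0.062483.
Required input speed = output speed × R = 105.1 × 0.062483 = 6.5669 rpm.

6.57 rpm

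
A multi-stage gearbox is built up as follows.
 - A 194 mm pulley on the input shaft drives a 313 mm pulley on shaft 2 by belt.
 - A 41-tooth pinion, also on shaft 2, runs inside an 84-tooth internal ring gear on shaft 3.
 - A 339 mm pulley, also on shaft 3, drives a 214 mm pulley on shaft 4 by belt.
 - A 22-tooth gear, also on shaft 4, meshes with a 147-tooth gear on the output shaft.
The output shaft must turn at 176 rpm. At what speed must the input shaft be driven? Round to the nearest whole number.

2454 rpm

Overall ratio R = 1.6134 × 2.0488 × 0.63127 × 6.6818 = 13.943.
Required input speed = output speed × R = 176 × 13.943 = 2453.9 rpm.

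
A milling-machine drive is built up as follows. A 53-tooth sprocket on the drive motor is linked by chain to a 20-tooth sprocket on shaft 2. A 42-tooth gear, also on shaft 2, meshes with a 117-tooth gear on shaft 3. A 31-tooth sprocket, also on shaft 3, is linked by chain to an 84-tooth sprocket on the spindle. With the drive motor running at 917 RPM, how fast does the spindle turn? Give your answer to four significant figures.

321.9 RPM

Chain: ratio = 20/53 = 0.37736, so shaft 2 turns at 917 / 0.37736 = 2430 RPM.
Gear mesh: ratio = 117/42 = 2.7857, so shaft 3 turns at 2430 / 2.7857 = 872.33 RPM.
Chain: ratio = 84/31 = 2.7097, so the spindle turns at 872.33 / 2.7097 = 321.93 RPM.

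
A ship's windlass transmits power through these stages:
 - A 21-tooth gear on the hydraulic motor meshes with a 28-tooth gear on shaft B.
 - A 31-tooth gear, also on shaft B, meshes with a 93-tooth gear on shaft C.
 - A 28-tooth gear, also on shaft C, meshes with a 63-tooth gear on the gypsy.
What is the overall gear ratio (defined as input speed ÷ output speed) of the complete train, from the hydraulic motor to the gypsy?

9

Each stage contributes driven/driver: gear mesh 28/21 = 1.3333, gear mesh 93/31 = 3, gear mesh 63/28 = 2.25.
Overall: 1.3333 × 3 × 2.25 = 9.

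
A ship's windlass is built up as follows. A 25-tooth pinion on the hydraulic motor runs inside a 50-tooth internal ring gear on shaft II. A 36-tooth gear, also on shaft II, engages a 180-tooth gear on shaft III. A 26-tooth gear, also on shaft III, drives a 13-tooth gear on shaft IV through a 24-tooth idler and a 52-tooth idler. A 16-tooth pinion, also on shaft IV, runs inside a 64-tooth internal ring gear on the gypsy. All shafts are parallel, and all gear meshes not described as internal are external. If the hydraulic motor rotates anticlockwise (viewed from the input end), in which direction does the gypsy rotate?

anticlockwise

the hydraulic motor → shaft II: internal mesh, same direction → CCW.
shaft II → shaft III: external mesh, 1 reversal → CW.
shaft III → shaft IV: driver → idler → idler → driven is 3 external meshes, 3 reversals → CCW.
shaft IV → the gypsy: internal mesh, same direction → CCW.
4 reversals in total — an even number — so the gypsy turns the same way as the hydraulic motor.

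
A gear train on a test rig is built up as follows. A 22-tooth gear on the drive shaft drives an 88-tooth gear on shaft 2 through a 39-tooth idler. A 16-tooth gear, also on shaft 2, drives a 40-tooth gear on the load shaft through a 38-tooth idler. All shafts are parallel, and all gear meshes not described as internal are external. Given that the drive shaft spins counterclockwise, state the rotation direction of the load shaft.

the drive shaft → shaft 2: driver → idler → driven is 2 external meshes, 2 reversals → CCW.
shaft 2 → the load shaft: driver → idler → driven is 2 external meshes, 2 reversals → CCW.
4 reversals in total — an even number — so the load shaft turns the same way as the drive shaft.

counterclockwise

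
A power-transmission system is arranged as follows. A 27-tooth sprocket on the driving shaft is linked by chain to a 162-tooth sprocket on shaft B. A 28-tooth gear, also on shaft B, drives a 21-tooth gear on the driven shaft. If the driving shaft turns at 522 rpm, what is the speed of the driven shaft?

116 rpm

Chain: ratio = 162/27 = 6, so shaft B turns at 522 / 6 = 87 rpm.
Gear mesh: ratio = 21/28 = 0.75, so the driven shaft turns at 87 / 0.75 = 116 rpm.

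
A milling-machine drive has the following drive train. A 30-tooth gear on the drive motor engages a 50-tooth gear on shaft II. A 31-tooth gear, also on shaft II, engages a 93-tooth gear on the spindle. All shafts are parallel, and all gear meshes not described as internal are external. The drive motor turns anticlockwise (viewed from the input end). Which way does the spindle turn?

the drive motor → shaft II: external mesh, 1 reversal → CW.
shaft II → the spindle: external mesh, 1 reversal → CCW.
2 reversals in total — an even number — so the spindle turns the same way as the drive motor.

anticlockwise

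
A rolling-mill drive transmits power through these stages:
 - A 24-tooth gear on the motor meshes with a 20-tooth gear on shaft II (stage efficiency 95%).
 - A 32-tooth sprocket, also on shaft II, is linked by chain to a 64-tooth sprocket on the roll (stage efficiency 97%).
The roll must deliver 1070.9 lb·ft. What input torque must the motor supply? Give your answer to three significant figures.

697 lb·ft

Overall ratio R = 0.83333 × 2 = 1.6667; overall efficiency η = 0.95 × 0.97 = 0.9215.
Input torque = output torque / (R × η) = 1070.9 / (1.6667 × 0.9215) = 697.28 lb·ft.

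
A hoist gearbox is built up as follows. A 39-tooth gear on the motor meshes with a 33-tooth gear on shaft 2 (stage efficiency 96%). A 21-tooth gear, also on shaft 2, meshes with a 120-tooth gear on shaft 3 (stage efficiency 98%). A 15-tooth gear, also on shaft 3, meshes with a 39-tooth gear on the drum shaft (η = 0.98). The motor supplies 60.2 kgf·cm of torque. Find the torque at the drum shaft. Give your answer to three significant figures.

698 kgf·cm

gear mesh 33/39 = 0.84615 → τ = 60.2·0.84615·0.96 = 48.901 kgf·cm
gear mesh 120/21 = 5.7143 → τ = 48.901·5.7143·0.98 = 273.85 kgf·cm
gear mesh 39/15 = 2.6 → τ = 273.85·2.6·0.98 = 697.76 kgf·cm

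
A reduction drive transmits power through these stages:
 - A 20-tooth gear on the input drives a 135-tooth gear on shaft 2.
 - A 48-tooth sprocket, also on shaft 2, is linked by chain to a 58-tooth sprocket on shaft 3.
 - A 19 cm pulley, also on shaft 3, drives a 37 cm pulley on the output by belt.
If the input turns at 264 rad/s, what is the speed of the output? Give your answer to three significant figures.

the input → shaft 2 (gear mesh, 135/20): 264 ÷ 6.75 = 39.111 rad/s
shaft 2 → shaft 3 (chain, 58/48): 39.111 ÷ 1.2083 = 32.368 rad/s
shaft 3 → the output (belt, 37/19): 32.368 ÷ 1.9474 = 16.621 rad/s

16.6 rad/s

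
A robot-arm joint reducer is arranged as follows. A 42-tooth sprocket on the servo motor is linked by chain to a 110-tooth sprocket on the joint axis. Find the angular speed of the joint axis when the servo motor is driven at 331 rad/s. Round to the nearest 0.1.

Chain: ratio = 110/42 = 2.619, so the joint axis turns at 331 / 2.619 = 126.38 rad/s.

126.4 rad/s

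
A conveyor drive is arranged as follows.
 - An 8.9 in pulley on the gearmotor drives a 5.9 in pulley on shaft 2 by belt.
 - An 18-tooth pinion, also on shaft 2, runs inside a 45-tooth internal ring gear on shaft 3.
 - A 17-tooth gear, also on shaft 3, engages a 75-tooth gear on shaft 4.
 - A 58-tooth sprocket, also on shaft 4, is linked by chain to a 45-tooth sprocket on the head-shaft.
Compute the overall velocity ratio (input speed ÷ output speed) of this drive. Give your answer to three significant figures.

Each stage contributes driven/driver: belt 5.9/8.9 = 0.66292, internal gear 45/18 = 2.5, gear mesh 75/17 = 4.4118, chain 45/58 = 0.77586.
Overall: 0.66292 × 2.5 × 4.4118 × 0.77586 = 5.6728.

5.67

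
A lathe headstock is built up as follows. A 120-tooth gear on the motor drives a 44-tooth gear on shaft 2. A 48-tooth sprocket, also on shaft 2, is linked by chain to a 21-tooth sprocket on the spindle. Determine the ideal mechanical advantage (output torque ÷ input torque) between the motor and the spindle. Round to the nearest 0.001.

0.160

Each stage contributes driven/driver: gear mesh 44/120 = 0.36667, chain 21/48 = 0.4375.
Overall: 0.36667 × 0.4375 = 0.16042.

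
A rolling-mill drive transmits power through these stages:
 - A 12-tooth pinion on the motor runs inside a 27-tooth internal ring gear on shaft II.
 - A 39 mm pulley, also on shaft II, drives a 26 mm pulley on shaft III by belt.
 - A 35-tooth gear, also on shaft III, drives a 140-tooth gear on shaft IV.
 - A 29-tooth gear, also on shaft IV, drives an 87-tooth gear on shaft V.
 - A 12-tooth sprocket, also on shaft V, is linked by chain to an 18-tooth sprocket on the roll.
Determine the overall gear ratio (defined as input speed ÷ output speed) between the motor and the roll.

27

Each stage contributes driven/driver: internal gear 27/12 = 2.25, belt 26/39 = 0.66667, gear mesh 140/35 = 4, gear mesh 87/29 = 3, chain 18/12 = 1.5.
Overall: 2.25 × 0.66667 × 4 × 3 × 1.5 = 27.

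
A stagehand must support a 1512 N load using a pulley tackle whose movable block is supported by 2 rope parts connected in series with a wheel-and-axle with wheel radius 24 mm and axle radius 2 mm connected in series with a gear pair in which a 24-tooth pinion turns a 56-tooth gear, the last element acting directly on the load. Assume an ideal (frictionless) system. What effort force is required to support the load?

Block-and-tackle MA = number of supporting rope parts = 2.
Wheel-and-axle MA = R/r = 24/2 = 12.
Gear pair MA = 56/24 = 2.3333.
Combined ideal MA = 2 × 12 × 2.3333 = 56.
Effort = load / MA = 1512 / 56 = 27 N.

27 N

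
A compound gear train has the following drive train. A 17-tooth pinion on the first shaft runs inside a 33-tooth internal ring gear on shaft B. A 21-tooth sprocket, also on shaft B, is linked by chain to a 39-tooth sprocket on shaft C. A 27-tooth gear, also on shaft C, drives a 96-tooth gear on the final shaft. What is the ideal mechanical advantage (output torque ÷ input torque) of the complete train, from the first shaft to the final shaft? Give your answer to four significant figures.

12.82

Each stage contributes driven/driver: internal gear 33/17 = 1.9412, chain 39/21 = 1.8571, gear mesh 96/27 = 3.5556.
Overall: 1.9412 × 1.8571 × 3.5556 = 12.818.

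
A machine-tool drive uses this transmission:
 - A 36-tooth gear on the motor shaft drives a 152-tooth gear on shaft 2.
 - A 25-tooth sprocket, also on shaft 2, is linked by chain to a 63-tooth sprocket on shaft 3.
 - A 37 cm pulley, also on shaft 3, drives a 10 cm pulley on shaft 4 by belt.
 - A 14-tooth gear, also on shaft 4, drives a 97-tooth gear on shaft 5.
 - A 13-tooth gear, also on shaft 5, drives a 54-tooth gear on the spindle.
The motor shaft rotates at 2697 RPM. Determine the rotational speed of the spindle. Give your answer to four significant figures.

32.59 RPM

gear mesh 152/36 = 4.2222 → 2697/4.2222 = 638.76 RPM
chain 63/25 = 2.52 → 638.76/2.52 = 253.48 RPM
belt 10/37 = 0.27027 → 253.48/0.27027 = 937.87 RPM
gear mesh 97/14 = 6.9286 → 937.87/6.9286 = 135.36 RPM
gear mesh 54/13 = 4.1538 → 135.36/4.1538 = 32.587 RPM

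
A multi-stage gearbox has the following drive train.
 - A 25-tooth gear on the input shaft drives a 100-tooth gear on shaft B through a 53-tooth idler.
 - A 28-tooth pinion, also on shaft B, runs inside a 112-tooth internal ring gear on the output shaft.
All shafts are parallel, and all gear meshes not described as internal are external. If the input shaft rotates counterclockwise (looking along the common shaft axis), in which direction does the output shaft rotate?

the input shaft → shaft B: driver → idler → driven is 2 external meshes, 2 reversals → CCW.
shaft B → the output shaft: internal mesh, same direction → CCW.
2 reversals in total — an even number — so the output shaft turns the same way as the input shaft.

counterclockwise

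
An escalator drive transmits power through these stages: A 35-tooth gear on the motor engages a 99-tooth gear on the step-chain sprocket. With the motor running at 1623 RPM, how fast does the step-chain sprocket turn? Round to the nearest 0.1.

the motor → the step-chain sprocket (gear mesh, 99/35): 1623 ÷ 2.8286 = 573.79 RPM

573.8 RPM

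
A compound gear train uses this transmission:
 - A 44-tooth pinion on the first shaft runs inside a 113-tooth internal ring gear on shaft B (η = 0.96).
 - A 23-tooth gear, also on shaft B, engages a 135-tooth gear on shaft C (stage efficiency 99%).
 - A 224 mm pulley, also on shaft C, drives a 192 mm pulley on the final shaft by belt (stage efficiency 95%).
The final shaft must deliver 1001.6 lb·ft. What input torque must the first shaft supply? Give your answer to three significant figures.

85.9 lb·ft

Overall ratio R = 2.5682 × 5.8696 × 0.85714 = 12.921; overall efficiency η = 0.96 × 0.99 × 0.95 = 0.9029.
Input torque = output torque / (R × η) = 1001.6 / (12.921 × 0.9029) = 85.858 lb·ft.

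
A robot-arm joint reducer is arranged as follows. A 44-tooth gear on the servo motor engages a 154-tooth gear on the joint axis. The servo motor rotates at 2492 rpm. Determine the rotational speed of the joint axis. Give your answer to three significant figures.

712 rpm

gear mesh 154/44 = 3.5 → 2492/3.5 = 712 rpm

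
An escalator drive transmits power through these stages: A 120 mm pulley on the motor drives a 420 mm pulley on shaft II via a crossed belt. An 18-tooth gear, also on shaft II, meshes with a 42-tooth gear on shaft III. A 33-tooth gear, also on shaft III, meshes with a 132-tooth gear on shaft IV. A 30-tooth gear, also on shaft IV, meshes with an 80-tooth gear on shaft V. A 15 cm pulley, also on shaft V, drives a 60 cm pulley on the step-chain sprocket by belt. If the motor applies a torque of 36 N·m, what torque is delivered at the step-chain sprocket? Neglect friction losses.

Belt: ratio = 420/120 = 3.5; torque at shaft II = 36 × 3.5 = 126 N·m.
Gear mesh: ratio = 42/18 = 2.3333; torque at shaft III = 126 × 2.3333 = 294 N·m.
Gear mesh: ratio = 132/33 = 4; torque at shaft IV = 294 × 4 = 1176 N·m.
Gear mesh: ratio = 80/30 = 2.6667; torque at shaft V = 1176 × 2.6667 = 3136 N·m.
Belt: ratio = 60/15 = 4; torque at the step-chain sprocket = 3136 × 4 = 12544 N·m.

12544 N·m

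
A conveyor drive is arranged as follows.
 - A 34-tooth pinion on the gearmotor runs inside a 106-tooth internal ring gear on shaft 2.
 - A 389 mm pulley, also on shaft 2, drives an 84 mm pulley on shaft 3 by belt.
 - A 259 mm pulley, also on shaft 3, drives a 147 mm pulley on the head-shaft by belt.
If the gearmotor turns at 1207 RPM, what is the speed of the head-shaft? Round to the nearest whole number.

3159 RPM

Internal gear: ratio = 106/34 = 3.1176, so shaft 2 turns at 1207 / 3.1176 = 387.15 RPM.
Belt: ratio = 84/389 = 0.21594, so shaft 3 turns at 387.15 / 0.21594 = 1792.9 RPM.
Belt: ratio = 147/259 = 0.56757, so the head-shaft turns at 1792.9 / 0.56757 = 3158.9 RPM.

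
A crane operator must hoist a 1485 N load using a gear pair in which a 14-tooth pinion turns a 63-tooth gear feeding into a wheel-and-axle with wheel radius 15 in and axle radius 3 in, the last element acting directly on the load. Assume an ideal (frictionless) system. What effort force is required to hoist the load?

Gear pair MA = 63/14 = 4.5.
Wheel-and-axle MA = R/r = 15/3 = 5.
Combined ideal MA = 4.5 × 5 = 22.5.
Effort = load / MA = 1485 / 22.5 = 66 N.

66 N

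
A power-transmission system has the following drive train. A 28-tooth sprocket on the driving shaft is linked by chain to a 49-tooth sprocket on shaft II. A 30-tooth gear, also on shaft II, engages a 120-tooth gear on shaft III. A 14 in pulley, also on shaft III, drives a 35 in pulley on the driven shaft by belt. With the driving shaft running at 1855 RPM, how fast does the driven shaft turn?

106 RPM

the driving shaft → shaft II (chain, 49/28): 1855 ÷ 1.75 = 1060 RPM
shaft II → shaft III (gear mesh, 120/30): 1060 ÷ 4 = 265 RPM
shaft III → the driven shaft (belt, 35/14): 265 ÷ 2.5 = 106 RPM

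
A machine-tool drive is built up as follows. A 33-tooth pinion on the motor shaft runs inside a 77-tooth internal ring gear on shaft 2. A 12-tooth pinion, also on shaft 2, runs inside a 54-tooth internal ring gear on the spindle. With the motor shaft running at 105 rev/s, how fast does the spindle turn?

10 rev/s

Internal gear: ratio = 77/33 = 2.3333, so shaft 2 turns at 105 / 2.3333 = 45 rev/s.
Internal gear: ratio = 54/12 = 4.5, so the spindle turns at 45 / 4.5 = 10 rev/s.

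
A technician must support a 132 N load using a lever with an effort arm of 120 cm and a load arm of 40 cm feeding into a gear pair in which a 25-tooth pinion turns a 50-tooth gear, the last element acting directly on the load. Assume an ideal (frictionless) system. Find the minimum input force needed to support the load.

Lever MA = effort arm / load arm = 120/40 = 3.
Gear pair MA = 50/25 = 2.
Combined ideal MA = 3 × 2 = 6.
Effort = load / MA = 132 / 6 = 22 N.

22 N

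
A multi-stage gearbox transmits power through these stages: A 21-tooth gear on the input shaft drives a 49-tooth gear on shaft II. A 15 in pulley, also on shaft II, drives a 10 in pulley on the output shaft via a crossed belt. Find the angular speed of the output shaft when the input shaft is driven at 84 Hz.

54 Hz

Gear mesh: ratio = 49/21 = 2.3333, so shaft II turns at 84 / 2.3333 = 36 Hz.
Belt: ratio = 10/15 = 0.66667, so the output shaft turns at 36 / 0.66667 = 54 Hz.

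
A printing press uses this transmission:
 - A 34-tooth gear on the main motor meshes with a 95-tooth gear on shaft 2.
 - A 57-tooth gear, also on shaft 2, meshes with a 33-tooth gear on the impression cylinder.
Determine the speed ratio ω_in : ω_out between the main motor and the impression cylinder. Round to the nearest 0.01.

1.62

Each stage contributes driven/driver: gear mesh 95/34 = 2.7941, gear mesh 33/57 = 0.57895.
Overall: 2.7941 × 0.57895 = 1.6176.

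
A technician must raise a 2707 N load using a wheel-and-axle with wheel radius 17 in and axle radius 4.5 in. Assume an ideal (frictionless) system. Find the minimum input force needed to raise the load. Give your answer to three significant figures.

717 N

Wheel-and-axle MA = R/r = 17/4.5 = 3.7778.
Effort = load / MA = 2707 / 3.7778 = 716.56 N.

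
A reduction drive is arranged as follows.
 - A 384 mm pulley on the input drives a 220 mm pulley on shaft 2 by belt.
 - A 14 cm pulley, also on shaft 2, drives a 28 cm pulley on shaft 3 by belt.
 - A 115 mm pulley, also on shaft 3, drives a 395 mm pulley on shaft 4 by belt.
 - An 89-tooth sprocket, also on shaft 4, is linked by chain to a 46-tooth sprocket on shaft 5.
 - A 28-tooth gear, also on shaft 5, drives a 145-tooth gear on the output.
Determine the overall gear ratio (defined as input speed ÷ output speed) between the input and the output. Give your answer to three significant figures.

10.5

Each stage contributes driven/driver: belt 220/384 = 0.57292, belt 28/14 = 2, belt 395/115 = 3.4348, chain 46/89 = 0.51685, gear mesh 145/28 = 5.1786.
Overall: 0.57292 × 2 × 3.4348 × 0.51685 × 5.1786 = 10.534.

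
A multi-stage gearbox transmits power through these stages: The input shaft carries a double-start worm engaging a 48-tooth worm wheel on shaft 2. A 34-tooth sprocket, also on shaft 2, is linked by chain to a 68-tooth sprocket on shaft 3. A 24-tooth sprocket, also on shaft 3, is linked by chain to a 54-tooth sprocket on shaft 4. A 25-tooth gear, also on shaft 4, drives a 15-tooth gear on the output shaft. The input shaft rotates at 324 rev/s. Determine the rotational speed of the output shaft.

worm 48/2 = 24 → 324/24 = 13.5 rev/s
chain 68/34 = 2 → 13.5/2 = 6.75 rev/s
chain 54/24 = 2.25 → 6.75/2.25 = 3 rev/s
gear mesh 15/25 = 0.6 → 3/0.6 = 5 rev/s

5 rev/s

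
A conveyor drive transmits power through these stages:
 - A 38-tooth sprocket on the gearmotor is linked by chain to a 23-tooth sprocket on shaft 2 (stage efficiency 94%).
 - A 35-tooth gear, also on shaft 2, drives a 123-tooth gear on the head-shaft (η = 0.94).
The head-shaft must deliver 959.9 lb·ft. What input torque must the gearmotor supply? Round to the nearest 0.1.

Overall ratio R = 0.60526 × 3.5143 = 2.1271; overall efficiency η = 0.94 × 0.94 = 0.8836.
Input torque = output torque / (R × η) = 959.9 / (2.1271 × 0.8836) = 510.73 lb·ft.

510.7 lb·ft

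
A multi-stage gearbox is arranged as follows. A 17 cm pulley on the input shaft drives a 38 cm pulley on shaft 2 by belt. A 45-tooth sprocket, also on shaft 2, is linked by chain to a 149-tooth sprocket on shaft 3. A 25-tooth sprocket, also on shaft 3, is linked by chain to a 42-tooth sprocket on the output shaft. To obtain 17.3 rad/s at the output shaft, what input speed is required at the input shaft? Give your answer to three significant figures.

Overall ratio R = 2.2353 × 3.3111 × 1.68 = 12.434.
Required input speed = output speed × R = 17.3 × 12.434 = 215.11 rad/s.

215 rad/s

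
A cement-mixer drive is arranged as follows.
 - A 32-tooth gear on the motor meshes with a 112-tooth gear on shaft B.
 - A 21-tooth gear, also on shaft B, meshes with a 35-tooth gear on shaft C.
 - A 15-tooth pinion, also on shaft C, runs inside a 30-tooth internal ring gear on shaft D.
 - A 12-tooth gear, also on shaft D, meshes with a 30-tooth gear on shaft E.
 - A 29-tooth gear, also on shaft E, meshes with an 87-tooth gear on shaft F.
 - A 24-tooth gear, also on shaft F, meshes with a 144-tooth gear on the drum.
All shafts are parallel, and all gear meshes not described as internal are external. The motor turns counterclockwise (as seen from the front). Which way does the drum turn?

clockwise

the motor → shaft B: external mesh, 1 reversal → CW.
shaft B → shaft C: external mesh, 1 reversal → CCW.
shaft C → shaft D: internal mesh, same direction → CCW.
shaft D → shaft E: external mesh, 1 reversal → CW.
shaft E → shaft F: external mesh, 1 reversal → CCW.
shaft F → the drum: external mesh, 1 reversal → CW.
5 reversals in total — an odd number — so the drum turns opposite to the motor.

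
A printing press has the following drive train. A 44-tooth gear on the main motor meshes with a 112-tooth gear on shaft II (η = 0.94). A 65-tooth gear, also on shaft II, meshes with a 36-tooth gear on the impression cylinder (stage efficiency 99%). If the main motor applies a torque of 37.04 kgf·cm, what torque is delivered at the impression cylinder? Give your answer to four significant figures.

48.59 kgf·cm

gear mesh 112/44 = 2.5455 → τ = 37.04·2.5455·0.94 = 88.627 kgf·cm
gear mesh 36/65 = 0.55385 → τ = 88.627·0.55385·0.99 = 48.595 kgf·cm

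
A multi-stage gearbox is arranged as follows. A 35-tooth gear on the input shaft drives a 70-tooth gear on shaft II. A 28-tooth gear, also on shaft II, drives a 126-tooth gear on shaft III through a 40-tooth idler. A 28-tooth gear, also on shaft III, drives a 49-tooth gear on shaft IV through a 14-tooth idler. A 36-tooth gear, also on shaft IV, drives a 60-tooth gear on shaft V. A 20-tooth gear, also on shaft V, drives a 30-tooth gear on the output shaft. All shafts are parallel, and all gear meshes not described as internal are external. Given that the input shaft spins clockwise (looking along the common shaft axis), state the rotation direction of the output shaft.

the input shaft → shaft II: external mesh, 1 reversal → CCW.
shaft II → shaft III: driver → idler → driven is 2 external meshes, 2 reversals → CCW.
shaft III → shaft IV: driver → idler → driven is 2 external meshes, 2 reversals → CCW.
shaft IV → shaft V: external mesh, 1 reversal → CW.
shaft V → the output shaft: external mesh, 1 reversal → CCW.
7 reversals in total — an odd number — so the output shaft turns opposite to the input shaft.

counterclockwise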